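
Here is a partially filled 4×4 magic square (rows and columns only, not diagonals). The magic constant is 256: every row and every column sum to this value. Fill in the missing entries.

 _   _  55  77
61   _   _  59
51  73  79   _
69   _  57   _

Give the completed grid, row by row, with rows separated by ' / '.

From row 3, 256 − (51 + 73 + 79) gives (3,4) = 53.
Column 1 needs 256; the known cells sum to 181, so (1,1) = 75.
Column 3 must total 256; the given cells sum to 191, so (2,3) = 65.
From column 4, 256 − (77 + 59 + 53) gives (4,4) = 67.
Using row 1: 75 + 55 + 77 + ? → (1,2) = 256 − 207 = 49.
Row 2 must total 256; the given cells sum to 185, so (2,2) = 71.
Row 4 needs 256; the known cells sum to 193, so (4,2) = 63.

75 49 55 77 / 61 71 65 59 / 51 73 79 53 / 69 63 57 67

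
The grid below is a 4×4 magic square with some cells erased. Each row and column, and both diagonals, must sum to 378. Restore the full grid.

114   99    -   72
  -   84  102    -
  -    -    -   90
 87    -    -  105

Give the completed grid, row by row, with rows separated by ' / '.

Row 1 needs 378; the known cells sum to 285, so (1,3) = 93.
The remaining cell in column 4 is (2,4) = 378 − 267 = 111.
Main diagonal must total 378; the given cells sum to 303, so (3,3) = 75.
Anti-diagonal needs 378; the known cells sum to 261, so (3,2) = 117.
Row 2 needs 378; the known cells sum to 297, so (2,1) = 81.
The remaining cell in row 3 is (3,1) = 378 − 282 = 96.
From column 2, 378 − (99 + 84 + 117) gives (4,2) = 78.
Column 3 needs 378; the known cells sum to 270, so (4,3) = 108.

114 99 93 72 / 81 84 102 111 / 96 117 75 90 / 87 78 108 105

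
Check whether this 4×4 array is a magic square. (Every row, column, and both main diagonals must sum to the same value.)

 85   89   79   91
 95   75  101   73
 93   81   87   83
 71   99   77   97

Yes

Row 1: 85 + 89 + 79 + 91 = 344.
Row 2: 95 + 75 + 101 + 73 = 344.
Row 3: 93 + 81 + 87 + 83 = 344.
Row 4: 71 + 99 + 77 + 97 = 344.
Column 1: 85 + 95 + 93 + 71 = 344.
Column 2: 89 + 75 + 81 + 99 = 344.
Column 3: 79 + 101 + 87 + 77 = 344.
Column 4: 91 + 73 + 83 + 97 = 344.
Main diagonal: 85 + 75 + 87 + 97 = 344.
Anti-diagonal: 91 + 101 + 81 + 71 = 344.
All lines sum to 344.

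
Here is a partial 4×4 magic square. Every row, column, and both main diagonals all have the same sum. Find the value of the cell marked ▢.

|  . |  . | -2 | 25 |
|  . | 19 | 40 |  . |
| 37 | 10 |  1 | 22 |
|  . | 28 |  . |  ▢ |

Row 3 is complete and sums to 70; that is the magic constant.
From column 2, 70 − (19 + 10 + 28) gives (1,2) = 13.
Column 3 needs 70; the known cells sum to 39, so (4,3) = 31.
Anti-diagonal needs 70; the known cells sum to 75, so (4,1) = -5.
Using row 1: 13 + (-2) + 25 + ? → (1,1) = 70 − 36 = 34.
Row 4: -5 + 28 + 31 + ? = 70, so (4,4) = 16.

16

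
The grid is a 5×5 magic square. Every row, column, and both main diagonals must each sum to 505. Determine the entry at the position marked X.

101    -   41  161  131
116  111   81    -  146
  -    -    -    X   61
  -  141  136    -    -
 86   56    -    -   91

66

From row 1, 505 − (101 + 41 + 161 + 131) gives (1,2) = 71.
Using row 2: 116 + 111 + 81 + 146 + ? → (2,4) = 505 − 454 = 51.
From column 2, 505 − (71 + 111 + 141 + 56) gives (3,2) = 126.
Column 5 must total 505; the given cells sum to 429, so (4,5) = 76.
Anti-diagonal: 131 + 51 + 141 + 86 + ? = 505, so (3,3) = 96.
Using column 3: 41 + 81 + 96 + 136 + ? → (5,3) = 505 − 354 = 151.
Main diagonal needs 505; the known cells sum to 399, so (4,4) = 106.
Using row 4: 141 + 136 + 106 + 76 + ? → (4,1) = 505 − 459 = 46.
Row 5: 86 + 56 + 151 + 91 + ? = 505, so (5,4) = 121.
Column 1 must total 505; the given cells sum to 349, so (3,1) = 156.
Column 4 must total 505; the given cells sum to 439, so (3,4) = 66.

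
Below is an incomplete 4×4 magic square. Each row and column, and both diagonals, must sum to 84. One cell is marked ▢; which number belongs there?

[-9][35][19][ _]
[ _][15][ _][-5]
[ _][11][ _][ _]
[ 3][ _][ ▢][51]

Using row 1: -9 + 35 + 19 + ? → (1,4) = 84 − 45 = 39.
Column 2: 35 + 15 + 11 + ? = 84, so (4,2) = 23.
Column 4: 39 + (-5) + 51 + ? = 84, so (3,4) = -1.
Main diagonal must total 84; the given cells sum to 57, so (3,3) = 27.
Anti-diagonal needs 84; the known cells sum to 53, so (2,3) = 31.
From row 2, 84 − (15 + 31 + (-5)) gives (2,1) = 43.
From row 3, 84 − (11 + 27 + (-1)) gives (3,1) = 47.
From row 4, 84 − (3 + 23 + 51) gives (4,3) = 7.

7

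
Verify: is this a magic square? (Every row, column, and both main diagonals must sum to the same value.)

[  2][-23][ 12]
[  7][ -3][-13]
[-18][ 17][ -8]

Yes

Row 1: 2 + (-23) + 12 = -9.
Row 2: 7 + (-3) + (-13) = -9.
Row 3: -18 + 17 + (-8) = -9.
Column 1: 2 + 7 + (-18) = -9.
Column 2: -23 + (-3) + 17 = -9.
Column 3: 12 + (-13) + (-8) = -9.
Main diagonal: 2 + (-3) + (-8) = -9.
Anti-diagonal: 12 + (-3) + (-18) = -9.
All lines sum to -9.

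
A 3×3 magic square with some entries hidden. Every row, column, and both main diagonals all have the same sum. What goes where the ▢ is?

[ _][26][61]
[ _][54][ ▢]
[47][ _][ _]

Anti-diagonal is complete and sums to 162; that is the magic constant.
Using row 1: 26 + 61 + ? → (1,1) = 162 − 87 = 75.
Column 1: 75 + 47 + ? = 162, so (2,1) = 40.
From column 2, 162 − (26 + 54) gives (3,2) = 82.
Main diagonal must total 162; the given cells sum to 129, so (3,3) = 33.
Row 2: 40 + 54 + ? = 162, so (2,3) = 68.

68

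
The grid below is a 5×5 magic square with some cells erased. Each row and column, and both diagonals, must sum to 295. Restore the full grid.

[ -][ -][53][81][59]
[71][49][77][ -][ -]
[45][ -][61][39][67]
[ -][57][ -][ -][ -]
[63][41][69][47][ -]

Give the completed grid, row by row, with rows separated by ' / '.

37 65 53 81 59 / 71 49 77 55 43 / 45 83 61 39 67 / 79 57 35 73 51 / 63 41 69 47 75

Row 3 needs 295; the known cells sum to 212, so (3,2) = 83.
Row 5 must total 295; the given cells sum to 220, so (5,5) = 75.
Column 2: 49 + 83 + 57 + 41 + ? = 295, so (1,2) = 65.
Column 3: 53 + 77 + 61 + 69 + ? = 295, so (4,3) = 35.
Using anti-diagonal: 59 + 61 + 57 + 63 + ? → (2,4) = 295 − 240 = 55.
The remaining cell in row 1 is (1,1) = 295 − 258 = 37.
Using row 2: 71 + 49 + 77 + 55 + ? → (2,5) = 295 − 252 = 43.
Using column 1: 37 + 71 + 45 + 63 + ? → (4,1) = 295 − 216 = 79.
From column 4, 295 − (81 + 55 + 39 + 47) gives (4,4) = 73.
Column 5: 59 + 43 + 67 + 75 + ? = 295, so (4,5) = 51.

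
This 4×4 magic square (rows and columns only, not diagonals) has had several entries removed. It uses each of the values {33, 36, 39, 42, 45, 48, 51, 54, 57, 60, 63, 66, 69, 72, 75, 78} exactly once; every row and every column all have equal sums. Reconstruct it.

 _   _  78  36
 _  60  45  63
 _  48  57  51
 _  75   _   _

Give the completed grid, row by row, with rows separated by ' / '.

The 16 entries sum to 888, so each line sums to 888/4 = 222.
Using row 2: 60 + 45 + 63 + ? → (2,1) = 222 − 168 = 54.
The remaining cell in row 3 is (3,1) = 222 − 156 = 66.
Using column 2: 60 + 48 + 75 + ? → (1,2) = 222 − 183 = 39.
Column 3 needs 222; the known cells sum to 180, so (4,3) = 42.
From column 4, 222 − (36 + 63 + 51) gives (4,4) = 72.
The remaining cell in row 1 is (1,1) = 222 − 153 = 69.
From row 4, 222 − (75 + 42 + 72) gives (4,1) = 33.

69 39 78 36 / 54 60 45 63 / 66 48 57 51 / 33 75 42 72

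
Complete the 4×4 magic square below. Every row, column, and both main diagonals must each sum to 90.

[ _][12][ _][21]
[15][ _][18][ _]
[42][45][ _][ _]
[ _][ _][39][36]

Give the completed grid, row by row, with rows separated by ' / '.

Using anti-diagonal: 21 + 18 + 45 + ? → (4,1) = 90 − 84 = 6.
Row 4: 6 + 39 + 36 + ? = 90, so (4,2) = 9.
Column 1 needs 90; the known cells sum to 63, so (1,1) = 27.
Column 2 needs 90; the known cells sum to 66, so (2,2) = 24.
Main diagonal must total 90; the given cells sum to 87, so (3,3) = 3.
From row 1, 90 − (27 + 12 + 21) gives (1,3) = 30.
Row 2: 15 + 24 + 18 + ? = 90, so (2,4) = 33.
Row 3: 42 + 45 + 3 + ? = 90, so (3,4) = 0.

27 12 30 21 / 15 24 18 33 / 42 45 3 0 / 6 9 39 36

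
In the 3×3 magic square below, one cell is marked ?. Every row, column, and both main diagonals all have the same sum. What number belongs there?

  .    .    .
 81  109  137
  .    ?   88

Row 2 is complete and sums to 327; that is the magic constant.
From column 3, 327 − (137 + 88) gives (1,3) = 102.
Main diagonal must total 327; the given cells sum to 197, so (1,1) = 130.
Using anti-diagonal: 102 + 109 + ? → (3,1) = 327 − 211 = 116.
Row 1: 130 + 102 + ? = 327, so (1,2) = 95.
Row 3 needs 327; the known cells sum to 204, so (3,2) = 123.

123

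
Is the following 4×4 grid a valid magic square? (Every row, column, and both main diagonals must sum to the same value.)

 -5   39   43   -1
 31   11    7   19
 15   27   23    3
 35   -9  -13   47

No — row 2 sums to 68 but column 3 sums to 60.

Row 1: -5 + 39 + 43 + (-1) = 76.
Row 2: 31 + 11 + 7 + 19 = 68.
Row 3: 15 + 27 + 23 + 3 = 68.
Row 4: 35 + (-9) + (-13) + 47 = 60.
Column 1: -5 + 31 + 15 + 35 = 76.
Column 2: 39 + 11 + 27 + (-9) = 68.
Column 3: 43 + 7 + 23 + (-13) = 60.
Column 4: -1 + 19 + 3 + 47 = 68.
Main diagonal: -5 + 11 + 23 + 47 = 76.
Anti-diagonal: -1 + 7 + 27 + 35 = 68.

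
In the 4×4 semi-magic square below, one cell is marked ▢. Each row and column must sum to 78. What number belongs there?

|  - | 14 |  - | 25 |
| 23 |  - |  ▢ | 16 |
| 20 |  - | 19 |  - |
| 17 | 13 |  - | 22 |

From row 4, 78 − (17 + 13 + 22) gives (4,3) = 26.
The remaining cell in column 1 is (1,1) = 78 − 60 = 18.
Column 4: 25 + 16 + 22 + ? = 78, so (3,4) = 15.
Row 1 needs 78; the known cells sum to 57, so (1,3) = 21.
The remaining cell in row 3 is (3,2) = 78 − 54 = 24.
The remaining cell in column 2 is (2,2) = 78 − 51 = 27.
Column 3 must total 78; the given cells sum to 66, so (2,3) = 12.

12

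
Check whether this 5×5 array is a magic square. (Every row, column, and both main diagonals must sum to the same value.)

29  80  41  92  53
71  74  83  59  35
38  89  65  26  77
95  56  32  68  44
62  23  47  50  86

No — row 4 sums to 295 but main diagonal sums to 322.

Row 1: 29 + 80 + 41 + 92 + 53 = 295.
Row 2: 71 + 74 + 83 + 59 + 35 = 322.
Row 3: 38 + 89 + 65 + 26 + 77 = 295.
Row 4: 95 + 56 + 32 + 68 + 44 = 295.
Row 5: 62 + 23 + 47 + 50 + 86 = 268.
Column 1: 29 + 71 + 38 + 95 + 62 = 295.
Column 2: 80 + 74 + 89 + 56 + 23 = 322.
Column 3: 41 + 83 + 65 + 32 + 47 = 268.
Column 4: 92 + 59 + 26 + 68 + 50 = 295.
Column 5: 53 + 35 + 77 + 44 + 86 = 295.
Main diagonal: 29 + 74 + 65 + 68 + 86 = 322.
Anti-diagonal: 53 + 59 + 65 + 56 + 62 = 295.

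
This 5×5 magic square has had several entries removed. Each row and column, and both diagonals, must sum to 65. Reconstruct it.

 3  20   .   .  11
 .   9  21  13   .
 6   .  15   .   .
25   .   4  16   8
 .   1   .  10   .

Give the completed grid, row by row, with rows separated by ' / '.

3 20 7 24 11 / 17 9 21 13 5 / 6 23 15 2 19 / 25 12 4 16 8 / 14 1 18 10 22

Using row 4: 25 + 4 + 16 + 8 + ? → (4,2) = 65 − 53 = 12.
Column 2: 20 + 9 + 12 + 1 + ? = 65, so (3,2) = 23.
Main diagonal needs 65; the known cells sum to 43, so (5,5) = 22.
Using anti-diagonal: 11 + 13 + 15 + 12 + ? → (5,1) = 65 − 51 = 14.
Row 5: 14 + 1 + 10 + 22 + ? = 65, so (5,3) = 18.
Using column 1: 3 + 6 + 25 + 14 + ? → (2,1) = 65 − 48 = 17.
Using column 3: 21 + 15 + 4 + 18 + ? → (1,3) = 65 − 58 = 7.
From row 1, 65 − (3 + 20 + 7 + 11) gives (1,4) = 24.
Row 2: 17 + 9 + 21 + 13 + ? = 65, so (2,5) = 5.
Column 4 must total 65; the given cells sum to 63, so (3,4) = 2.
Column 5 needs 65; the known cells sum to 46, so (3,5) = 19.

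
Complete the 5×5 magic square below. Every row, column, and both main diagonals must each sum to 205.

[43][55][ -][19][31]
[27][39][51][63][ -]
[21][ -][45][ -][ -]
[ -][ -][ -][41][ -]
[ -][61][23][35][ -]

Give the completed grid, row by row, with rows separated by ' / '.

43 55 57 19 31 / 27 39 51 63 25 / 21 33 45 47 59 / 65 17 29 41 53 / 49 61 23 35 37

Row 1: 43 + 55 + 19 + 31 + ? = 205, so (1,3) = 57.
Using row 2: 27 + 39 + 51 + 63 + ? → (2,5) = 205 − 180 = 25.
Column 3 must total 205; the given cells sum to 176, so (4,3) = 29.
From column 4, 205 − (19 + 63 + 41 + 35) gives (3,4) = 47.
Main diagonal must total 205; the given cells sum to 168, so (5,5) = 37.
Using row 5: 61 + 23 + 35 + 37 + ? → (5,1) = 205 − 156 = 49.
Column 1 needs 205; the known cells sum to 140, so (4,1) = 65.
Anti-diagonal must total 205; the given cells sum to 188, so (4,2) = 17.
Row 4 must total 205; the given cells sum to 152, so (4,5) = 53.
Column 2 must total 205; the given cells sum to 172, so (3,2) = 33.
Column 5 must total 205; the given cells sum to 146, so (3,5) = 59.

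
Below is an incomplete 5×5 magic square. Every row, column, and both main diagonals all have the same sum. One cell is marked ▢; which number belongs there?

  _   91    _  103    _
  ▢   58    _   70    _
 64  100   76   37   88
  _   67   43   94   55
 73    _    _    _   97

Row 3 is complete and sums to 365; that is the magic constant.
Row 4 must total 365; the given cells sum to 259, so (4,1) = 106.
Column 2 must total 365; the given cells sum to 316, so (5,2) = 49.
Column 4 must total 365; the given cells sum to 304, so (5,4) = 61.
The remaining cell in main diagonal is (1,1) = 365 − 325 = 40.
Anti-diagonal needs 365; the known cells sum to 286, so (1,5) = 79.
From row 1, 365 − (40 + 91 + 103 + 79) gives (1,3) = 52.
Row 5 must total 365; the given cells sum to 280, so (5,3) = 85.
From column 1, 365 − (40 + 64 + 106 + 73) gives (2,1) = 82.

82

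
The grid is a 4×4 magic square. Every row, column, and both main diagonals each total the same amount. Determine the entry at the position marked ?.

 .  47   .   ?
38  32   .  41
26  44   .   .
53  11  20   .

Column 2 is complete and sums to 134; that is the magic constant.
The remaining cell in row 2 is (2,3) = 134 − 111 = 23.
Row 4: 53 + 11 + 20 + ? = 134, so (4,4) = 50.
From column 1, 134 − (38 + 26 + 53) gives (1,1) = 17.
Main diagonal: 17 + 32 + 50 + ? = 134, so (3,3) = 35.
Anti-diagonal must total 134; the given cells sum to 120, so (1,4) = 14.

14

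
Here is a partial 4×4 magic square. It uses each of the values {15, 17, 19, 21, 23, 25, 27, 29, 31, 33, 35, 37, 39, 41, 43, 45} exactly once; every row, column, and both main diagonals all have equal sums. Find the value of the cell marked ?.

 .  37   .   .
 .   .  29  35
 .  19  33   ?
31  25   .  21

The 16 entries sum to 480, so each line sums to 480/4 = 120.
Row 4 needs 120; the known cells sum to 77, so (4,3) = 43.
Column 2: 37 + 19 + 25 + ? = 120, so (2,2) = 39.
Column 3 needs 120; the known cells sum to 105, so (1,3) = 15.
Main diagonal: 39 + 33 + 21 + ? = 120, so (1,1) = 27.
Anti-diagonal must total 120; the given cells sum to 79, so (1,4) = 41.
Using row 2: 39 + 29 + 35 + ? → (2,1) = 120 − 103 = 17.
Column 1 must total 120; the given cells sum to 75, so (3,1) = 45.
Column 4 must total 120; the given cells sum to 97, so (3,4) = 23.

23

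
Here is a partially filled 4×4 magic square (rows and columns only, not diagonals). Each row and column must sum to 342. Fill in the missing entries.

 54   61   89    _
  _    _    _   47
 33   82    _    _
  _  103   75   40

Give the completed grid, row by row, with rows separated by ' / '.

From row 1, 342 − (54 + 61 + 89) gives (1,4) = 138.
Row 4 must total 342; the given cells sum to 218, so (4,1) = 124.
The remaining cell in column 1 is (2,1) = 342 − 211 = 131.
Column 2 needs 342; the known cells sum to 246, so (2,2) = 96.
Column 4: 138 + 47 + 40 + ? = 342, so (3,4) = 117.
The remaining cell in row 2 is (2,3) = 342 − 274 = 68.
Row 3: 33 + 82 + 117 + ? = 342, so (3,3) = 110.

54 61 89 138 / 131 96 68 47 / 33 82 110 117 / 124 103 75 40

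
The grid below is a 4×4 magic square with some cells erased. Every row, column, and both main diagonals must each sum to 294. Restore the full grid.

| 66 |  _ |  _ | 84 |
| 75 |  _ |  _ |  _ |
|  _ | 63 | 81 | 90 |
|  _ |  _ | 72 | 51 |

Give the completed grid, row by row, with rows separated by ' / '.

66 57 87 84 / 75 96 54 69 / 60 63 81 90 / 93 78 72 51

Row 3: 63 + 81 + 90 + ? = 294, so (3,1) = 60.
Using column 1: 66 + 75 + 60 + ? → (4,1) = 294 − 201 = 93.
Using column 4: 84 + 90 + 51 + ? → (2,4) = 294 − 225 = 69.
Using main diagonal: 66 + 81 + 51 + ? → (2,2) = 294 − 198 = 96.
The remaining cell in anti-diagonal is (2,3) = 294 − 240 = 54.
Using row 4: 93 + 72 + 51 + ? → (4,2) = 294 − 216 = 78.
From column 2, 294 − (96 + 63 + 78) gives (1,2) = 57.
Column 3 must total 294; the given cells sum to 207, so (1,3) = 87.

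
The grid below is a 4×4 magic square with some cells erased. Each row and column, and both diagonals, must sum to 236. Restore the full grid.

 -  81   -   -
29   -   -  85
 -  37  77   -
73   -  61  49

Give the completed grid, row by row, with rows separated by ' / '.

From row 4, 236 − (73 + 61 + 49) gives (4,2) = 53.
The remaining cell in column 2 is (2,2) = 236 − 171 = 65.
The remaining cell in main diagonal is (1,1) = 236 − 191 = 45.
Row 2 must total 236; the given cells sum to 179, so (2,3) = 57.
From column 1, 236 − (45 + 29 + 73) gives (3,1) = 89.
Using column 3: 57 + 77 + 61 + ? → (1,3) = 236 − 195 = 41.
Anti-diagonal needs 236; the known cells sum to 167, so (1,4) = 69.
Row 3 must total 236; the given cells sum to 203, so (3,4) = 33.

45 81 41 69 / 29 65 57 85 / 89 37 77 33 / 73 53 61 49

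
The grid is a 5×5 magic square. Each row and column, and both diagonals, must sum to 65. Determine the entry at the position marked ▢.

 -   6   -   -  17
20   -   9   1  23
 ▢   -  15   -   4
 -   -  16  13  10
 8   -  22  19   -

21

Row 2 must total 65; the given cells sum to 53, so (2,2) = 12.
Column 3 needs 65; the known cells sum to 62, so (1,3) = 3.
The remaining cell in column 5 is (5,5) = 65 − 54 = 11.
Main diagonal must total 65; the given cells sum to 51, so (1,1) = 14.
Anti-diagonal must total 65; the given cells sum to 41, so (4,2) = 24.
The remaining cell in row 1 is (1,4) = 65 − 40 = 25.
Row 4: 24 + 16 + 13 + 10 + ? = 65, so (4,1) = 2.
From row 5, 65 − (8 + 22 + 19 + 11) gives (5,2) = 5.
The remaining cell in column 1 is (3,1) = 65 − 44 = 21.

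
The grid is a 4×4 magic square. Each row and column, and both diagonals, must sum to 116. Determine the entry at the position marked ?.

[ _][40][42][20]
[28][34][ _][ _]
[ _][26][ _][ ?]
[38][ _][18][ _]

30

Using row 1: 40 + 42 + 20 + ? → (1,1) = 116 − 102 = 14.
The remaining cell in column 1 is (3,1) = 116 − 80 = 36.
Column 2: 40 + 34 + 26 + ? = 116, so (4,2) = 16.
From anti-diagonal, 116 − (20 + 26 + 38) gives (2,3) = 32.
Row 2 must total 116; the given cells sum to 94, so (2,4) = 22.
From row 4, 116 − (38 + 16 + 18) gives (4,4) = 44.
Column 3 must total 116; the given cells sum to 92, so (3,3) = 24.
Column 4: 20 + 22 + 44 + ? = 116, so (3,4) = 30.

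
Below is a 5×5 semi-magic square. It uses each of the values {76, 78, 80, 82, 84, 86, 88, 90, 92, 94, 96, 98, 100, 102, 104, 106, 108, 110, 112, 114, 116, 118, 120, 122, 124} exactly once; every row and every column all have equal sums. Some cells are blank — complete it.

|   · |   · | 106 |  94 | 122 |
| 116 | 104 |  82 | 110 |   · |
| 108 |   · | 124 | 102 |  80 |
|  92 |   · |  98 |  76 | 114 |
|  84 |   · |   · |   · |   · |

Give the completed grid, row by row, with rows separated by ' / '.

100 78 106 94 122 / 116 104 82 110 88 / 108 86 124 102 80 / 92 120 98 76 114 / 84 112 90 118 96

The 25 entries sum to 2500, so each line sums to 2500/5 = 500.
Using row 2: 116 + 104 + 82 + 110 + ? → (2,5) = 500 − 412 = 88.
The remaining cell in row 3 is (3,2) = 500 − 414 = 86.
Row 4: 92 + 98 + 76 + 114 + ? = 500, so (4,2) = 120.
From column 1, 500 − (116 + 108 + 92 + 84) gives (1,1) = 100.
Column 3 needs 500; the known cells sum to 410, so (5,3) = 90.
Column 4 needs 500; the known cells sum to 382, so (5,4) = 118.
The remaining cell in column 5 is (5,5) = 500 − 404 = 96.
Row 1 must total 500; the given cells sum to 422, so (1,2) = 78.
Row 5 must total 500; the given cells sum to 388, so (5,2) = 112.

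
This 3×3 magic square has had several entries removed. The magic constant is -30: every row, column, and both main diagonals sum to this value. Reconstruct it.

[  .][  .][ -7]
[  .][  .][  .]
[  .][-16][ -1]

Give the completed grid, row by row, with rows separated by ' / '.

From row 3, -30 − (-16 + (-1)) gives (3,1) = -13.
The remaining cell in column 3 is (2,3) = -30 − (-8) = -22.
From anti-diagonal, -30 − (-7 + (-13)) gives (2,2) = -10.
Row 2: -10 + (-22) + ? = -30, so (2,1) = 2.
From column 1, -30 − (2 + (-13)) gives (1,1) = -19.
Using column 2: -10 + (-16) + ? → (1,2) = -30 − (-26) = -4.

-19 -4 -7 / 2 -10 -22 / -13 -16 -1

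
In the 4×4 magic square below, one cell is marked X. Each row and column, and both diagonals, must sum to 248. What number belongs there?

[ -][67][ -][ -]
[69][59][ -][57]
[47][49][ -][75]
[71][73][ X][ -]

From row 2, 248 − (69 + 59 + 57) gives (2,3) = 63.
The remaining cell in row 3 is (3,3) = 248 − 171 = 77.
The remaining cell in column 1 is (1,1) = 248 − 187 = 61.
Main diagonal needs 248; the known cells sum to 197, so (4,4) = 51.
Anti-diagonal must total 248; the given cells sum to 183, so (1,4) = 65.
Row 1 needs 248; the known cells sum to 193, so (1,3) = 55.
From row 4, 248 − (71 + 73 + 51) gives (4,3) = 53.

53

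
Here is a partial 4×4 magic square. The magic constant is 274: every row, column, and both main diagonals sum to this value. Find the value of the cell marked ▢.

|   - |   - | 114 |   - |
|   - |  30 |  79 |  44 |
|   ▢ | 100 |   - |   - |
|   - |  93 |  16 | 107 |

23

The remaining cell in row 2 is (2,1) = 274 − 153 = 121.
Row 4: 93 + 16 + 107 + ? = 274, so (4,1) = 58.
Using column 2: 30 + 100 + 93 + ? → (1,2) = 274 − 223 = 51.
From column 3, 274 − (114 + 79 + 16) gives (3,3) = 65.
Using main diagonal: 30 + 65 + 107 + ? → (1,1) = 274 − 202 = 72.
Anti-diagonal must total 274; the given cells sum to 237, so (1,4) = 37.
Column 1 must total 274; the given cells sum to 251, so (3,1) = 23.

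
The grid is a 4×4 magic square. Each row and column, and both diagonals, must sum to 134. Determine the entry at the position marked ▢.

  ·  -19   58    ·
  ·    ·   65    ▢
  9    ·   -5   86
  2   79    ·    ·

-12

Row 3 must total 134; the given cells sum to 90, so (3,2) = 44.
From column 2, 134 − (-19 + 44 + 79) gives (2,2) = 30.
Column 3 needs 134; the known cells sum to 118, so (4,3) = 16.
The remaining cell in anti-diagonal is (1,4) = 134 − 111 = 23.
From row 1, 134 − (-19 + 58 + 23) gives (1,1) = 72.
Using row 4: 2 + 79 + 16 + ? → (4,4) = 134 − 97 = 37.
Using column 1: 72 + 9 + 2 + ? → (2,1) = 134 − 83 = 51.
Column 4 must total 134; the given cells sum to 146, so (2,4) = -12.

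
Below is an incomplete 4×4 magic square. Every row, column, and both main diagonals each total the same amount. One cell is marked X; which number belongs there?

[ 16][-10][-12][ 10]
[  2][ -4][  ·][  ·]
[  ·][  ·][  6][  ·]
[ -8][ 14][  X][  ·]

Row 1 is complete and sums to 4; that is the magic constant.
Column 1: 16 + 2 + (-8) + ? = 4, so (3,1) = -6.
Column 2 must total 4; the given cells sum to 0, so (3,2) = 4.
Using main diagonal: 16 + (-4) + 6 + ? → (4,4) = 4 − 18 = -14.
The remaining cell in anti-diagonal is (2,3) = 4 − 6 = -2.
Row 2 needs 4; the known cells sum to -4, so (2,4) = 8.
The remaining cell in row 3 is (3,4) = 4 − 4 = 0.
Row 4 must total 4; the given cells sum to -8, so (4,3) = 12.

12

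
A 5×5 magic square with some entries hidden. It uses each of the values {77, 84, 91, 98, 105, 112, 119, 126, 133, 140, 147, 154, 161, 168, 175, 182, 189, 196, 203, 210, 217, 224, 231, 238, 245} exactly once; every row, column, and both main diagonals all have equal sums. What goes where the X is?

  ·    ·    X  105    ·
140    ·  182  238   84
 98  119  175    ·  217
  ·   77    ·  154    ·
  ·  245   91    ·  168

The 25 entries sum to 4025, so each line sums to 4025/5 = 805.
Using row 2: 140 + 182 + 238 + 84 + ? → (2,2) = 805 − 644 = 161.
Row 3: 98 + 119 + 175 + 217 + ? = 805, so (3,4) = 196.
Column 2 needs 805; the known cells sum to 602, so (1,2) = 203.
Using column 4: 105 + 238 + 196 + 154 + ? → (5,4) = 805 − 693 = 112.
Using main diagonal: 161 + 175 + 154 + 168 + ? → (1,1) = 805 − 658 = 147.
Using row 5: 245 + 91 + 112 + 168 + ? → (5,1) = 805 − 616 = 189.
Column 1: 147 + 140 + 98 + 189 + ? = 805, so (4,1) = 231.
Anti-diagonal: 238 + 175 + 77 + 189 + ? = 805, so (1,5) = 126.
From row 1, 805 − (147 + 203 + 105 + 126) gives (1,3) = 224.

224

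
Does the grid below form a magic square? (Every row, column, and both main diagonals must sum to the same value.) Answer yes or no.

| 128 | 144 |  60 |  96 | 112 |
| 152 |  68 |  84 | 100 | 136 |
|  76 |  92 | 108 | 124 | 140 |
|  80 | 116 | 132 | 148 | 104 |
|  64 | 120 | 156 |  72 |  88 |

No — row 1 sums to 540 but row 5 sums to 500.

Row 1: 128 + 144 + 60 + 96 + 112 = 540.
Row 2: 152 + 68 + 84 + 100 + 136 = 540.
Row 3: 76 + 92 + 108 + 124 + 140 = 540.
Row 4: 80 + 116 + 132 + 148 + 104 = 580.
Row 5: 64 + 120 + 156 + 72 + 88 = 500.
Column 1: 128 + 152 + 76 + 80 + 64 = 500.
Column 2: 144 + 68 + 92 + 116 + 120 = 540.
Column 3: 60 + 84 + 108 + 132 + 156 = 540.
Column 4: 96 + 100 + 124 + 148 + 72 = 540.
Column 5: 112 + 136 + 140 + 104 + 88 = 580.
Main diagonal: 128 + 68 + 108 + 148 + 88 = 540.
Anti-diagonal: 112 + 100 + 108 + 116 + 64 = 500.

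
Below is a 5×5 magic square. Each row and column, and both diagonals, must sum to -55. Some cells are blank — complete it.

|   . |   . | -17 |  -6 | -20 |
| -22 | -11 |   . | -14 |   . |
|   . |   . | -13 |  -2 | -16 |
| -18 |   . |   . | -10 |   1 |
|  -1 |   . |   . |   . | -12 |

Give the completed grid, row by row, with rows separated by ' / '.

From column 4, -55 − (-6 + (-14) + (-2) + (-10)) gives (5,4) = -23.
The remaining cell in column 5 is (2,5) = -55 − (-47) = -8.
Main diagonal needs -55; the known cells sum to -46, so (1,1) = -9.
Anti-diagonal needs -55; the known cells sum to -48, so (4,2) = -7.
The remaining cell in row 1 is (1,2) = -55 − (-52) = -3.
Row 2 must total -55; the given cells sum to -55, so (2,3) = 0.
Row 4 needs -55; the known cells sum to -34, so (4,3) = -21.
Column 1 must total -55; the given cells sum to -50, so (3,1) = -5.
The remaining cell in column 3 is (5,3) = -55 − (-51) = -4.
Row 3: -5 + (-13) + (-2) + (-16) + ? = -55, so (3,2) = -19.
The remaining cell in row 5 is (5,2) = -55 − (-40) = -15.

-9 -3 -17 -6 -20 / -22 -11 0 -14 -8 / -5 -19 -13 -2 -16 / -18 -7 -21 -10 1 / -1 -15 -4 -23 -12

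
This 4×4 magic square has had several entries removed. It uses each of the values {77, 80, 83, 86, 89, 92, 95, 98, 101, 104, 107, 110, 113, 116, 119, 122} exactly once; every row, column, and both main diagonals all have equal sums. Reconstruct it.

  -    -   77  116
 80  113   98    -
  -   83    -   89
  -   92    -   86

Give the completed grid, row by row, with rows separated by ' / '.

95 110 77 116 / 80 113 98 107 / 122 83 104 89 / 101 92 119 86

The 16 entries sum to 1592, so each line sums to 1592/4 = 398.
Row 2 needs 398; the known cells sum to 291, so (2,4) = 107.
The remaining cell in column 2 is (1,2) = 398 − 288 = 110.
Using anti-diagonal: 116 + 98 + 83 + ? → (4,1) = 398 − 297 = 101.
Using row 1: 110 + 77 + 116 + ? → (1,1) = 398 − 303 = 95.
Using row 4: 101 + 92 + 86 + ? → (4,3) = 398 − 279 = 119.
Column 1 must total 398; the given cells sum to 276, so (3,1) = 122.
Column 3 needs 398; the known cells sum to 294, so (3,3) = 104.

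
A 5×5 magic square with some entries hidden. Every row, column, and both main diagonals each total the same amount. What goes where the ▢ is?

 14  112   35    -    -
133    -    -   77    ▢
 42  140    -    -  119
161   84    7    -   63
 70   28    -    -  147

Column 1 is complete and sums to 420; that is the magic constant.
From row 4, 420 − (161 + 84 + 7 + 63) gives (4,4) = 105.
Column 2 needs 420; the known cells sum to 364, so (2,2) = 56.
From main diagonal, 420 − (14 + 56 + 105 + 147) gives (3,3) = 98.
Anti-diagonal must total 420; the given cells sum to 329, so (1,5) = 91.
Row 1 needs 420; the known cells sum to 252, so (1,4) = 168.
The remaining cell in row 3 is (3,4) = 420 − 399 = 21.
Using column 4: 168 + 77 + 21 + 105 + ? → (5,4) = 420 − 371 = 49.
Column 5 must total 420; the given cells sum to 420, so (2,5) = 0.

0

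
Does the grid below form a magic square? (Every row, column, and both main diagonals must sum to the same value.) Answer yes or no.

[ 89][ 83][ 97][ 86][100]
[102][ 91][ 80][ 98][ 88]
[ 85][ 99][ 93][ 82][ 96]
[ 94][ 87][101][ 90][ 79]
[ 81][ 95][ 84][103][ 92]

No — column 1 sums to 451 but column 3 sums to 455.

Row 1: 89 + 83 + 97 + 86 + 100 = 455.
Row 2: 102 + 91 + 80 + 98 + 88 = 459.
Row 3: 85 + 99 + 93 + 82 + 96 = 455.
Row 4: 94 + 87 + 101 + 90 + 79 = 451.
Row 5: 81 + 95 + 84 + 103 + 92 = 455.
Column 1: 89 + 102 + 85 + 94 + 81 = 451.
Column 2: 83 + 91 + 99 + 87 + 95 = 455.
Column 3: 97 + 80 + 93 + 101 + 84 = 455.
Column 4: 86 + 98 + 82 + 90 + 103 = 459.
Column 5: 100 + 88 + 96 + 79 + 92 = 455.
Main diagonal: 89 + 91 + 93 + 90 + 92 = 455.
Anti-diagonal: 100 + 98 + 93 + 87 + 81 = 459.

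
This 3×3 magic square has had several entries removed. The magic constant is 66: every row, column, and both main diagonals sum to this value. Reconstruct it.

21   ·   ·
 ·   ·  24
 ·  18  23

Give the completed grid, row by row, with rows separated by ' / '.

21 26 19 / 20 22 24 / 25 18 23

Row 3 needs 66; the known cells sum to 41, so (3,1) = 25.
Using column 1: 21 + 25 + ? → (2,1) = 66 − 46 = 20.
Column 3 must total 66; the given cells sum to 47, so (1,3) = 19.
Main diagonal: 21 + 23 + ? = 66, so (2,2) = 22.
Row 1: 21 + 19 + ? = 66, so (1,2) = 26.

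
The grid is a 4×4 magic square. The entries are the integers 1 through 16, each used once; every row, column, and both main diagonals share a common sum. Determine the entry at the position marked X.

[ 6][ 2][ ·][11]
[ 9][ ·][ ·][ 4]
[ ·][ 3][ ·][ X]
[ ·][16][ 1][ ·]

The entries are 1 through 16, which sum to 136, so each line sums to 136/4 = 34.
Row 1 must total 34; the given cells sum to 19, so (1,3) = 15.
The remaining cell in column 2 is (2,2) = 34 − 21 = 13.
Using row 2: 9 + 13 + 4 + ? → (2,3) = 34 − 26 = 8.
Using column 3: 15 + 8 + 1 + ? → (3,3) = 34 − 24 = 10.
Main diagonal: 6 + 13 + 10 + ? = 34, so (4,4) = 5.
Anti-diagonal: 11 + 8 + 3 + ? = 34, so (4,1) = 12.
Column 1 must total 34; the given cells sum to 27, so (3,1) = 7.
The remaining cell in column 4 is (3,4) = 34 − 20 = 14.

14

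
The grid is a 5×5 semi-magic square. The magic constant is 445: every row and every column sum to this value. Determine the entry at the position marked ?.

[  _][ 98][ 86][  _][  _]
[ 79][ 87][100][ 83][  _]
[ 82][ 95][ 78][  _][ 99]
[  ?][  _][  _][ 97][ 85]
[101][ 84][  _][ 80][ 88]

Row 2: 79 + 87 + 100 + 83 + ? = 445, so (2,5) = 96.
Using row 3: 82 + 95 + 78 + 99 + ? → (3,4) = 445 − 354 = 91.
The remaining cell in row 5 is (5,3) = 445 − 353 = 92.
Column 2 must total 445; the given cells sum to 364, so (4,2) = 81.
From column 3, 445 − (86 + 100 + 78 + 92) gives (4,3) = 89.
The remaining cell in column 4 is (1,4) = 445 − 351 = 94.
Using column 5: 96 + 99 + 85 + 88 + ? → (1,5) = 445 − 368 = 77.
From row 1, 445 − (98 + 86 + 94 + 77) gives (1,1) = 90.
The remaining cell in row 4 is (4,1) = 445 − 352 = 93.

93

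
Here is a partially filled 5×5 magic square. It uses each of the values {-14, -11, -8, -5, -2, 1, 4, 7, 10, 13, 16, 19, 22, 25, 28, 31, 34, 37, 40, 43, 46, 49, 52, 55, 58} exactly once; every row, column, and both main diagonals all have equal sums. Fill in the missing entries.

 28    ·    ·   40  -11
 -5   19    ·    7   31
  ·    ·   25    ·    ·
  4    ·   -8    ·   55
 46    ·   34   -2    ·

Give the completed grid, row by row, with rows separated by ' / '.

28 52 1 40 -11 / -5 19 58 7 31 / 37 -14 25 49 13 / 4 43 -8 16 55 / 46 10 34 -2 22

The 25 entries sum to 550, so each line sums to 550/5 = 110.
Row 2: -5 + 19 + 7 + 31 + ? = 110, so (2,3) = 58.
Using column 1: 28 + (-5) + 4 + 46 + ? → (3,1) = 110 − 73 = 37.
Using column 3: 58 + 25 + (-8) + 34 + ? → (1,3) = 110 − 109 = 1.
Anti-diagonal needs 110; the known cells sum to 67, so (4,2) = 43.
Using row 1: 28 + 1 + 40 + (-11) + ? → (1,2) = 110 − 58 = 52.
Row 4: 4 + 43 + (-8) + 55 + ? = 110, so (4,4) = 16.
Column 4: 40 + 7 + 16 + (-2) + ? = 110, so (3,4) = 49.
Main diagonal needs 110; the known cells sum to 88, so (5,5) = 22.
Row 5 must total 110; the given cells sum to 100, so (5,2) = 10.
Column 2 needs 110; the known cells sum to 124, so (3,2) = -14.
From column 5, 110 − (-11 + 31 + 55 + 22) gives (3,5) = 13.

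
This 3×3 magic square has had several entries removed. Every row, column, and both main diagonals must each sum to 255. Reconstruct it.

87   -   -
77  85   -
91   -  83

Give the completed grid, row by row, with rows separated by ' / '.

Row 2 must total 255; the given cells sum to 162, so (2,3) = 93.
Row 3 must total 255; the given cells sum to 174, so (3,2) = 81.
The remaining cell in column 2 is (1,2) = 255 − 166 = 89.
Column 3 needs 255; the known cells sum to 176, so (1,3) = 79.

87 89 79 / 77 85 93 / 91 81 83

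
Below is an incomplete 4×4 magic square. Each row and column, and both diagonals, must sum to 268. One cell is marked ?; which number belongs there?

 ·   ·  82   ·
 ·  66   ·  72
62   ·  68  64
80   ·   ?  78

From row 3, 268 − (62 + 68 + 64) gives (3,2) = 74.
From column 4, 268 − (72 + 64 + 78) gives (1,4) = 54.
From main diagonal, 268 − (66 + 68 + 78) gives (1,1) = 56.
Using anti-diagonal: 54 + 74 + 80 + ? → (2,3) = 268 − 208 = 60.
The remaining cell in row 1 is (1,2) = 268 − 192 = 76.
Using row 2: 66 + 60 + 72 + ? → (2,1) = 268 − 198 = 70.
Column 2 must total 268; the given cells sum to 216, so (4,2) = 52.
The remaining cell in column 3 is (4,3) = 268 − 210 = 58.

58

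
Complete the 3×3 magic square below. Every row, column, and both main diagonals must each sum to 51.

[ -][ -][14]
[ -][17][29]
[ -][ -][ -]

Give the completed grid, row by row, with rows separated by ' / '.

The remaining cell in row 2 is (2,1) = 51 − 46 = 5.
Column 3: 14 + 29 + ? = 51, so (3,3) = 8.
Main diagonal: 17 + 8 + ? = 51, so (1,1) = 26.
From anti-diagonal, 51 − (14 + 17) gives (3,1) = 20.
Row 1 needs 51; the known cells sum to 40, so (1,2) = 11.
From row 3, 51 − (20 + 8) gives (3,2) = 23.

26 11 14 / 5 17 29 / 20 23 8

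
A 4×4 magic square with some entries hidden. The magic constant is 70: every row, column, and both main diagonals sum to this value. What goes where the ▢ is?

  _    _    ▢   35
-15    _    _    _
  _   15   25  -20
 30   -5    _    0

The remaining cell in row 3 is (3,1) = 70 − 20 = 50.
From row 4, 70 − (30 + (-5) + 0) gives (4,3) = 45.
The remaining cell in column 1 is (1,1) = 70 − 65 = 5.
Column 4: 35 + (-20) + 0 + ? = 70, so (2,4) = 55.
Using main diagonal: 5 + 25 + 0 + ? → (2,2) = 70 − 30 = 40.
Anti-diagonal must total 70; the given cells sum to 80, so (2,3) = -10.
Column 2 must total 70; the given cells sum to 50, so (1,2) = 20.
From column 3, 70 − (-10 + 25 + 45) gives (1,3) = 10.

10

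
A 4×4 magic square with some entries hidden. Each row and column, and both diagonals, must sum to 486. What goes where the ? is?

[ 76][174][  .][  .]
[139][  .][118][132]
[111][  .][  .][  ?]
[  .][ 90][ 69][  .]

Row 2 must total 486; the given cells sum to 389, so (2,2) = 97.
Column 1 must total 486; the given cells sum to 326, so (4,1) = 160.
Column 2 needs 486; the known cells sum to 361, so (3,2) = 125.
Anti-diagonal: 118 + 125 + 160 + ? = 486, so (1,4) = 83.
Using row 1: 76 + 174 + 83 + ? → (1,3) = 486 − 333 = 153.
Row 4 needs 486; the known cells sum to 319, so (4,4) = 167.
Column 3 needs 486; the known cells sum to 340, so (3,3) = 146.
The remaining cell in column 4 is (3,4) = 486 − 382 = 104.

104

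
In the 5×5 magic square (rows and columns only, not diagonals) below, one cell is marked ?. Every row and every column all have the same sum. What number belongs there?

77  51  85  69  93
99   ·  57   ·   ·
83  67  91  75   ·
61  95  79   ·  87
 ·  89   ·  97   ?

Row 1 is complete and sums to 375; that is the magic constant.
Using row 3: 83 + 67 + 91 + 75 + ? → (3,5) = 375 − 316 = 59.
Row 4: 61 + 95 + 79 + 87 + ? = 375, so (4,4) = 53.
The remaining cell in column 1 is (5,1) = 375 − 320 = 55.
From column 2, 375 − (51 + 67 + 95 + 89) gives (2,2) = 73.
Column 3 needs 375; the known cells sum to 312, so (5,3) = 63.
From column 4, 375 − (69 + 75 + 53 + 97) gives (2,4) = 81.
Row 2: 99 + 73 + 57 + 81 + ? = 375, so (2,5) = 65.
Row 5 needs 375; the known cells sum to 304, so (5,5) = 71.

71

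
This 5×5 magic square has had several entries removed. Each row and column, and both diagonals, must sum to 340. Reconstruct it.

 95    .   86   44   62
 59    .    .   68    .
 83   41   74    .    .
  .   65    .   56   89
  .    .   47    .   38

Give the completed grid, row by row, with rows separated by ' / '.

95 53 86 44 62 / 59 77 35 68 101 / 83 41 74 92 50 / 32 65 98 56 89 / 71 104 47 80 38

Using row 1: 95 + 86 + 44 + 62 + ? → (1,2) = 340 − 287 = 53.
From main diagonal, 340 − (95 + 74 + 56 + 38) gives (2,2) = 77.
From anti-diagonal, 340 − (62 + 68 + 74 + 65) gives (5,1) = 71.
Column 1 needs 340; the known cells sum to 308, so (4,1) = 32.
The remaining cell in column 2 is (5,2) = 340 − 236 = 104.
Row 4 must total 340; the given cells sum to 242, so (4,3) = 98.
From row 5, 340 − (71 + 104 + 47 + 38) gives (5,4) = 80.
Column 3 needs 340; the known cells sum to 305, so (2,3) = 35.
The remaining cell in column 4 is (3,4) = 340 − 248 = 92.
Using row 2: 59 + 77 + 35 + 68 + ? → (2,5) = 340 − 239 = 101.
Row 3 needs 340; the known cells sum to 290, so (3,5) = 50.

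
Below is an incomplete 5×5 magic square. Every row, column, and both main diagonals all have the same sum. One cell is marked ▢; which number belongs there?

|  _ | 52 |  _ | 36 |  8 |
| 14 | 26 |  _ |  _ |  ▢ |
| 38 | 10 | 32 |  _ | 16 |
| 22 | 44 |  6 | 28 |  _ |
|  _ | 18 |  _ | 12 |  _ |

42

Column 2 is complete and sums to 150; that is the magic constant.
Row 3 must total 150; the given cells sum to 96, so (3,4) = 54.
Row 4 must total 150; the given cells sum to 100, so (4,5) = 50.
From column 4, 150 − (36 + 54 + 28 + 12) gives (2,4) = 20.
From anti-diagonal, 150 − (8 + 20 + 32 + 44) gives (5,1) = 46.
From column 1, 150 − (14 + 38 + 22 + 46) gives (1,1) = 30.
Using main diagonal: 30 + 26 + 32 + 28 + ? → (5,5) = 150 − 116 = 34.
From row 1, 150 − (30 + 52 + 36 + 8) gives (1,3) = 24.
From row 5, 150 − (46 + 18 + 12 + 34) gives (5,3) = 40.
Column 3 must total 150; the given cells sum to 102, so (2,3) = 48.
The remaining cell in column 5 is (2,5) = 150 − 108 = 42.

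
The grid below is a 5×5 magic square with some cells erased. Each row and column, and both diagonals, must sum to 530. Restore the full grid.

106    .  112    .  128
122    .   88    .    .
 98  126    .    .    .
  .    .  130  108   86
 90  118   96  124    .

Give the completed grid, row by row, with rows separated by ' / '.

Row 5 needs 530; the known cells sum to 428, so (5,5) = 102.
The remaining cell in column 1 is (4,1) = 530 − 416 = 114.
Column 3 needs 530; the known cells sum to 426, so (3,3) = 104.
The remaining cell in main diagonal is (2,2) = 530 − 420 = 110.
From row 4, 530 − (114 + 130 + 108 + 86) gives (4,2) = 92.
Column 2: 110 + 126 + 92 + 118 + ? = 530, so (1,2) = 84.
Anti-diagonal: 128 + 104 + 92 + 90 + ? = 530, so (2,4) = 116.
Using row 1: 106 + 84 + 112 + 128 + ? → (1,4) = 530 − 430 = 100.
From row 2, 530 − (122 + 110 + 88 + 116) gives (2,5) = 94.
Using column 4: 100 + 116 + 108 + 124 + ? → (3,4) = 530 − 448 = 82.
From column 5, 530 − (128 + 94 + 86 + 102) gives (3,5) = 120.

106 84 112 100 128 / 122 110 88 116 94 / 98 126 104 82 120 / 114 92 130 108 86 / 90 118 96 124 102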